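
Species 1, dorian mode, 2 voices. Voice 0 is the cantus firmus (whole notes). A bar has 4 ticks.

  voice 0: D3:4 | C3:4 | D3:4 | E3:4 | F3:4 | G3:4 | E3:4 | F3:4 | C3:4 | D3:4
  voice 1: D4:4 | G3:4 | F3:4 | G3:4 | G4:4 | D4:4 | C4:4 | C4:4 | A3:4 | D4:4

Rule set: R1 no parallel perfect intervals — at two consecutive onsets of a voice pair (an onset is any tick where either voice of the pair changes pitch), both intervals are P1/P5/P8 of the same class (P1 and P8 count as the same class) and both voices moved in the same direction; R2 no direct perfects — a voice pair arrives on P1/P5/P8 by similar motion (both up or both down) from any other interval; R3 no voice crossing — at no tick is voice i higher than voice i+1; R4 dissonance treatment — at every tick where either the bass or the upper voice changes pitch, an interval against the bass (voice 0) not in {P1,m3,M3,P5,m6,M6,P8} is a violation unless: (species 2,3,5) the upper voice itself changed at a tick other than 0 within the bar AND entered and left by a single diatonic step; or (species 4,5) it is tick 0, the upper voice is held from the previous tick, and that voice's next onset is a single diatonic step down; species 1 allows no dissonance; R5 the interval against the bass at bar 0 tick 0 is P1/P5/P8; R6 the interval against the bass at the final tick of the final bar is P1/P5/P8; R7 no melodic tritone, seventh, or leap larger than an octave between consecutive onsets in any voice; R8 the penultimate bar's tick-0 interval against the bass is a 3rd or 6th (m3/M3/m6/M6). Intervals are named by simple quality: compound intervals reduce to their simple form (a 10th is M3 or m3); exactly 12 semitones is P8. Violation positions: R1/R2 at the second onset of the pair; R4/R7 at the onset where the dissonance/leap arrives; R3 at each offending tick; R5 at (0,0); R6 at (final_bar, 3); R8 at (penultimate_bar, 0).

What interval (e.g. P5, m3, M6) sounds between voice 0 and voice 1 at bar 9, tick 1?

P8

voice 0=D3 voice 1=D4 -> P8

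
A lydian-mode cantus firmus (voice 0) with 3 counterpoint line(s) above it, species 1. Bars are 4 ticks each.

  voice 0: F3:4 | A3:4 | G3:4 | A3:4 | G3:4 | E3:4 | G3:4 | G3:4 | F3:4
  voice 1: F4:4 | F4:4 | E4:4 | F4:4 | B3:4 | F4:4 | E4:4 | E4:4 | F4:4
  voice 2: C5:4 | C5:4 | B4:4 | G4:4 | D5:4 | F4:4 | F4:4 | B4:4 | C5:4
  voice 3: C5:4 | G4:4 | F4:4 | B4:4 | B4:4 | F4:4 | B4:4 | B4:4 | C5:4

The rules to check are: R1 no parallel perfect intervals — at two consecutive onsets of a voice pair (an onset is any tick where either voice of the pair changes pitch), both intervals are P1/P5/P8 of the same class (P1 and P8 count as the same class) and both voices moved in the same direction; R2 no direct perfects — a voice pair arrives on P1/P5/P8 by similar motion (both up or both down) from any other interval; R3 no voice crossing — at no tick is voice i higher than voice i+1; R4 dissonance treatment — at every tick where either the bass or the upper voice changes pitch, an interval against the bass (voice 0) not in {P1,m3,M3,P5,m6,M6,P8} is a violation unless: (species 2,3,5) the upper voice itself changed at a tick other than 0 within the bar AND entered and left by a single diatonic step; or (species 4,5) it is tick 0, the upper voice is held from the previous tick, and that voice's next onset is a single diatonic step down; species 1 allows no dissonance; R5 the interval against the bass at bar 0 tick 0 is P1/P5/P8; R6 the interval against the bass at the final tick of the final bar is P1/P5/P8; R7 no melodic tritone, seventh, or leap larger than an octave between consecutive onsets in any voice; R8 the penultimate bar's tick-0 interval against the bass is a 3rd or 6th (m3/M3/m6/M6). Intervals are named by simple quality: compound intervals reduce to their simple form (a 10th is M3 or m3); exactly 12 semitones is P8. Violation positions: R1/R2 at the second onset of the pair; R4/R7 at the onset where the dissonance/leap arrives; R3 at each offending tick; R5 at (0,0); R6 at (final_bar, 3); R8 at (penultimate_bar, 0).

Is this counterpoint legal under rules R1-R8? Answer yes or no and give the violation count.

No (31 violations)

bar 0: v0=F3 v1=F4 v2=C5 v3=C5 (P5)
bar 1: v0=A3 v1=F4 v2=C5 v3=G4 (m7)
bar 2: v0=G3 v1=E4 v2=B4 v3=F4 (m7)
bar 3: v0=A3 v1=F4 v2=G4 v3=B4 (M2)
bar 4: v0=G3 v1=B3 v2=D5 v3=B4 (M3)
bar 5: v0=E3 v1=F4 v2=F4 v3=F4 (m2)
bar 6: v0=G3 v1=E4 v2=F4 v3=B4 (M3)
bar 7: v0=G3 v1=E4 v2=B4 v3=B4 (M3)
bar 8: v0=F3 v1=F4 v2=C5 v3=C5 (P5)
  R3 @ bar1.0: C5 above G4
  R4 @ bar1.0: A3/G4 m7 untreated
  R3 @ bar1.1: C5 above G4
  R3 @ bar1.2: C5 above G4
  R3 @ bar1.3: C5 above G4
  R1 @ bar2.0: F4/C5 P5 -> E4/B4 P5 similar
  R3 @ bar2.0: B4 above F4
  R4 @ bar2.0: G3/F4 m7 untreated
  R3 @ bar2.1: B4 above F4
  R3 @ bar2.2: B4 above F4
  R3 @ bar2.3: B4 above F4
  R4 @ bar3.0: A3/G4 m7 untreated
  R4 @ bar3.0: A3/B4 M2 untreated
  R7 @ bar3.0: F4->B4 leap 6st
  R3 @ bar4.0: D5 above B4
  R7 @ bar4.0: F4->B3 leap 6st
  R3 @ bar4.1: D5 above B4
  R3 @ bar4.2: D5 above B4
  R3 @ bar4.3: D5 above B4
  R2 @ bar5.0: D5/B4 m3 -> F4/F4 P1 similar
  R4 @ bar5.0: E3/F4 m2 untreated
  R4 @ bar5.0: E3/F4 m2 untreated
  R4 @ bar5.0: E3/F4 m2 untreated
  R7 @ bar5.0: B3->F4 leap 6st
  R7 @ bar5.0: B4->F4 leap 6st
  R4 @ bar6.0: G3/F4 m7 untreated
  R7 @ bar6.0: F4->B4 leap 6st
  R7 @ bar7.0: F4->B4 leap 6st
  R1 @ bar8.0: E4/B4 P5 -> F4/C5 P5 similar
  R1 @ bar8.0: E4/B4 P5 -> F4/C5 P5 similar
  R1 @ bar8.0: B4/B4 P1 -> C5/C5 P1 similar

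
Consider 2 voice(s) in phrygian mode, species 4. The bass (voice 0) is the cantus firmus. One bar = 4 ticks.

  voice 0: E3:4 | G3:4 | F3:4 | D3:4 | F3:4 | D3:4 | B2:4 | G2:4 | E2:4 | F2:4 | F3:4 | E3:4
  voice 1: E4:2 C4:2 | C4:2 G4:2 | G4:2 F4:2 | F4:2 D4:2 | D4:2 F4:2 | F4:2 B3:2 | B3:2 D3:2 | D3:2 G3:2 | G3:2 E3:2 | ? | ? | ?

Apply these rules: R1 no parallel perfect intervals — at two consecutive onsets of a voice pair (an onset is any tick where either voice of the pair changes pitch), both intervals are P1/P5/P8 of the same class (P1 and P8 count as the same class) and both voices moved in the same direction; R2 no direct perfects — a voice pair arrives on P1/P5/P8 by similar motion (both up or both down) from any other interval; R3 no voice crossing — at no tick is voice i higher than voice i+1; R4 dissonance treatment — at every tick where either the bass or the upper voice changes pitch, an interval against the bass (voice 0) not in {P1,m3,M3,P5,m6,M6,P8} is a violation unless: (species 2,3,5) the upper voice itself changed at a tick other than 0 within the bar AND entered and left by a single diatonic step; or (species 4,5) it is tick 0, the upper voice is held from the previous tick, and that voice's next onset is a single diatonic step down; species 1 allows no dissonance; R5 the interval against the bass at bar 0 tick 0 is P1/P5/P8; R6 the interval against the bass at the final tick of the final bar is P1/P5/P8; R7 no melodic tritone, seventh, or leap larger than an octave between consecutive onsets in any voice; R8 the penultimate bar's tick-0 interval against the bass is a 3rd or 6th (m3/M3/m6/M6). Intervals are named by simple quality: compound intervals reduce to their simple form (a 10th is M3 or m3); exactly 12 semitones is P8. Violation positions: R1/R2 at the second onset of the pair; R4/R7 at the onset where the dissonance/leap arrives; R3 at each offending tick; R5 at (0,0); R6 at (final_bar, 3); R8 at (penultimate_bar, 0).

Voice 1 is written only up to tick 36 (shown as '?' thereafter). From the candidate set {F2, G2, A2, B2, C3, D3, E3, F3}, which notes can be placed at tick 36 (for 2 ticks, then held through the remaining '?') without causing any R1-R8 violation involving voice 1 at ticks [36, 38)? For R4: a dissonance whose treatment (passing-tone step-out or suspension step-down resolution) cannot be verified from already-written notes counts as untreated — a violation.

{A2, C3, D3}

F2: violates R7
G2: violates R4
A2: legal
B2: violates R4
C3: legal
D3: legal
E3: violates R4
F3: violates R1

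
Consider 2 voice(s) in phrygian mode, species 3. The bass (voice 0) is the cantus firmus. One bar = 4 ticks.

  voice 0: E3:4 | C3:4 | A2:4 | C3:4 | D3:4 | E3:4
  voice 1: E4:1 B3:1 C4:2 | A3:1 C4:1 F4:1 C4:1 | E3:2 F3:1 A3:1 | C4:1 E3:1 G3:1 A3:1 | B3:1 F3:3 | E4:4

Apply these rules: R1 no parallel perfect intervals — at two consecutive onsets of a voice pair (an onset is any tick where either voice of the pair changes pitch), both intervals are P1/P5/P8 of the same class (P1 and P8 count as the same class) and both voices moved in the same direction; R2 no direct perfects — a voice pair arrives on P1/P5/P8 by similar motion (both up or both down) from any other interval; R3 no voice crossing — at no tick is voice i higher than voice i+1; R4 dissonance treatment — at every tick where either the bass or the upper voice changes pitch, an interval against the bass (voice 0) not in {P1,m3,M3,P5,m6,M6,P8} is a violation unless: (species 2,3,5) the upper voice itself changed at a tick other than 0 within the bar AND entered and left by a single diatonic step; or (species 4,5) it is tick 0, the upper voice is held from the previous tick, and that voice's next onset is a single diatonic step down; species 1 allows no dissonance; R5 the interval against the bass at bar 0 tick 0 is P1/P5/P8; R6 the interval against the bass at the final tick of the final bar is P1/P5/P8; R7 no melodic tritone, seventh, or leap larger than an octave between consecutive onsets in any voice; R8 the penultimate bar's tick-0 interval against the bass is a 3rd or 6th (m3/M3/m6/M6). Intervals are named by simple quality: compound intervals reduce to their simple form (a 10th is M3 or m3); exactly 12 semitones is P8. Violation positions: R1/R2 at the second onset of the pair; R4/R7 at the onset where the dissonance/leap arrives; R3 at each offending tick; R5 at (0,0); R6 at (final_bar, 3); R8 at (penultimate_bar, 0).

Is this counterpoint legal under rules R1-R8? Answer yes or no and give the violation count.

No (6 violations)

bar 0: v0=E3 v1=E4 (P8)
bar 1: v0=C3 v1=A3 (M6)
bar 2: v0=A2 v1=E3 (P5)
bar 3: v0=C3 v1=C4 (P8)
bar 4: v0=D3 v1=B3 (M6)
bar 5: v0=E3 v1=E4 (P8)
  R4 @ bar1.2: C3/F4 P4 untreated
  R2 @ bar2.0: C3/C4 P8 -> A2/E3 P5 similar
  R1 @ bar3.0: A2/A3 P8 -> C3/C4 P8 similar
  R7 @ bar4.1: B3->F3 leap 6st
  R2 @ bar5.0: D3/F3 m3 -> E3/E4 P8 similar
  R7 @ bar5.0: F3->E4 leap 11st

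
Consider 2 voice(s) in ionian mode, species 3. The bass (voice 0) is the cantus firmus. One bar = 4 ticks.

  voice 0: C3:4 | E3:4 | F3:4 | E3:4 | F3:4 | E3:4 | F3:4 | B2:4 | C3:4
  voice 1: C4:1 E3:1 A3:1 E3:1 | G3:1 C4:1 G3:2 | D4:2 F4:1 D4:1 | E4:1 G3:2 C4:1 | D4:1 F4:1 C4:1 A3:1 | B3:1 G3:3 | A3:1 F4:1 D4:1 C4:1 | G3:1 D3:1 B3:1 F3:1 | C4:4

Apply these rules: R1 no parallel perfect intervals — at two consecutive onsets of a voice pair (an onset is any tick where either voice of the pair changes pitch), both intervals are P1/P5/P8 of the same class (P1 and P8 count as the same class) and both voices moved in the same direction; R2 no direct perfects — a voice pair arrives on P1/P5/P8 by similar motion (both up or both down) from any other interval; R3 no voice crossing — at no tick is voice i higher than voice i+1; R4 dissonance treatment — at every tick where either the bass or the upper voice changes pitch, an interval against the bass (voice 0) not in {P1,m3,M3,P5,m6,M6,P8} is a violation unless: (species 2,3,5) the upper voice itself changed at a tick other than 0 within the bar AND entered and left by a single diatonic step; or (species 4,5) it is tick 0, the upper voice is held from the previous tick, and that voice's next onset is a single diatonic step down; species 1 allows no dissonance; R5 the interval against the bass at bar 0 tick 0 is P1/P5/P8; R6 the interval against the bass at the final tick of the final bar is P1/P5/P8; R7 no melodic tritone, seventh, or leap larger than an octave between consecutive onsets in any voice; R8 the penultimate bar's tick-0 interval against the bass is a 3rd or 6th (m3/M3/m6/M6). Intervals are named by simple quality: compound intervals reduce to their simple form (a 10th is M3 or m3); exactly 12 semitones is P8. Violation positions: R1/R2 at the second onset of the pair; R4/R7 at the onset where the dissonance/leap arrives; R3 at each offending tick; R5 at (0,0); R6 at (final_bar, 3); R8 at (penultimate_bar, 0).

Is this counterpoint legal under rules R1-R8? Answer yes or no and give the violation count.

bar 0: v0=C3 v1=C4 (P8)
bar 1: v0=E3 v1=G3 (m3)
bar 2: v0=F3 v1=D4 (M6)
bar 3: v0=E3 v1=E4 (P8)
bar 4: v0=F3 v1=D4 (M6)
bar 5: v0=E3 v1=B3 (P5)
bar 6: v0=F3 v1=A3 (M3)
bar 7: v0=B2 v1=G3 (m6)
bar 8: v0=C3 v1=C4 (P8)
  R7 @ bar7.0: F3->B2 leap 6st
  R4 @ bar7.3: B2/F3 TT untreated
  R7 @ bar7.3: B3->F3 leap 6st
  R2 @ bar8.0: B2/F3 TT -> C3/C4 P8 similar

No (4 violations)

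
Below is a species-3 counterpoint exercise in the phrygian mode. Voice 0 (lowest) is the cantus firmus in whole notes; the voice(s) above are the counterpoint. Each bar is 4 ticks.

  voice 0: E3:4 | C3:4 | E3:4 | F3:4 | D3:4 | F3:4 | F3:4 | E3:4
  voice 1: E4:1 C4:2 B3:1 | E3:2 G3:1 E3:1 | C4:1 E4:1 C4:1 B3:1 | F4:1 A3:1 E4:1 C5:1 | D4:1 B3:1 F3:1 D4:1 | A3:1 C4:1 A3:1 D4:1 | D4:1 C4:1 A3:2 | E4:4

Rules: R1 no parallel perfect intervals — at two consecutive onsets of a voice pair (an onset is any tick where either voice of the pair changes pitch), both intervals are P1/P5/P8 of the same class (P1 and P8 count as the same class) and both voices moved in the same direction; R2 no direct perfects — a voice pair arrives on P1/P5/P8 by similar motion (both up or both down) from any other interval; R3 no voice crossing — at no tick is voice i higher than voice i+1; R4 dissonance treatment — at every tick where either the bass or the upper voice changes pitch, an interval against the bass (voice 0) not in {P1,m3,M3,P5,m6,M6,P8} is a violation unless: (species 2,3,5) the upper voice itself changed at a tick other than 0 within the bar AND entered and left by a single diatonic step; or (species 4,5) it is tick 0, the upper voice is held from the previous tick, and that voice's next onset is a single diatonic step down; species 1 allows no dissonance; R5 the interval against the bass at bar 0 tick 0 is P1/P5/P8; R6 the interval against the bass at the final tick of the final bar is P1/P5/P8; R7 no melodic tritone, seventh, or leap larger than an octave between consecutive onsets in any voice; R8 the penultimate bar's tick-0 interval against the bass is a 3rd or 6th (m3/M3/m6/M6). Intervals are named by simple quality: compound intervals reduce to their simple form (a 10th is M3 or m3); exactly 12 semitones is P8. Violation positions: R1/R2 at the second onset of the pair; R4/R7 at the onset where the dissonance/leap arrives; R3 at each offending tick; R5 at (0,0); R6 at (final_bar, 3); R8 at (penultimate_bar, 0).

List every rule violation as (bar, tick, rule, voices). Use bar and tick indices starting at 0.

bar 0: v0=E3 v1=E4 downbeat P8
bar 1: v0=C3 v1=E3 downbeat M3
bar 2: v0=E3 v1=C4 downbeat m6
bar 3: v0=F3 v1=F4 downbeat P8
bar 4: v0=D3 v1=D4 downbeat P8
bar 5: v0=F3 v1=A3 downbeat M3
bar 6: v0=F3 v1=D4 downbeat M6
bar 7: v0=E3 v1=E4 downbeat P8
  -> R2 @ bar 3 tick 0 v(0, 1): E3/B3 P5 -> F3/F4 P8 similar
  -> R7 @ bar 3 tick 0 v(1,): B3->F4 leap 6st
  -> R4 @ bar 3 tick 2 v(0, 1): F3/E4 M7 untreated
  -> R2 @ bar 4 tick 0 v(0, 1): F3/C5 P5 -> D3/D4 P8 similar
  -> R7 @ bar 4 tick 0 v(1,): C5->D4 leap 10st
  -> R7 @ bar 4 tick 2 v(1,): B3->F3 leap 6st

(3, 0, R2, (0, 1))
(3, 0, R7, (1,))
(3, 2, R4, (0, 1))
(4, 0, R2, (0, 1))
(4, 0, R7, (1,))
(4, 2, R7, (1,))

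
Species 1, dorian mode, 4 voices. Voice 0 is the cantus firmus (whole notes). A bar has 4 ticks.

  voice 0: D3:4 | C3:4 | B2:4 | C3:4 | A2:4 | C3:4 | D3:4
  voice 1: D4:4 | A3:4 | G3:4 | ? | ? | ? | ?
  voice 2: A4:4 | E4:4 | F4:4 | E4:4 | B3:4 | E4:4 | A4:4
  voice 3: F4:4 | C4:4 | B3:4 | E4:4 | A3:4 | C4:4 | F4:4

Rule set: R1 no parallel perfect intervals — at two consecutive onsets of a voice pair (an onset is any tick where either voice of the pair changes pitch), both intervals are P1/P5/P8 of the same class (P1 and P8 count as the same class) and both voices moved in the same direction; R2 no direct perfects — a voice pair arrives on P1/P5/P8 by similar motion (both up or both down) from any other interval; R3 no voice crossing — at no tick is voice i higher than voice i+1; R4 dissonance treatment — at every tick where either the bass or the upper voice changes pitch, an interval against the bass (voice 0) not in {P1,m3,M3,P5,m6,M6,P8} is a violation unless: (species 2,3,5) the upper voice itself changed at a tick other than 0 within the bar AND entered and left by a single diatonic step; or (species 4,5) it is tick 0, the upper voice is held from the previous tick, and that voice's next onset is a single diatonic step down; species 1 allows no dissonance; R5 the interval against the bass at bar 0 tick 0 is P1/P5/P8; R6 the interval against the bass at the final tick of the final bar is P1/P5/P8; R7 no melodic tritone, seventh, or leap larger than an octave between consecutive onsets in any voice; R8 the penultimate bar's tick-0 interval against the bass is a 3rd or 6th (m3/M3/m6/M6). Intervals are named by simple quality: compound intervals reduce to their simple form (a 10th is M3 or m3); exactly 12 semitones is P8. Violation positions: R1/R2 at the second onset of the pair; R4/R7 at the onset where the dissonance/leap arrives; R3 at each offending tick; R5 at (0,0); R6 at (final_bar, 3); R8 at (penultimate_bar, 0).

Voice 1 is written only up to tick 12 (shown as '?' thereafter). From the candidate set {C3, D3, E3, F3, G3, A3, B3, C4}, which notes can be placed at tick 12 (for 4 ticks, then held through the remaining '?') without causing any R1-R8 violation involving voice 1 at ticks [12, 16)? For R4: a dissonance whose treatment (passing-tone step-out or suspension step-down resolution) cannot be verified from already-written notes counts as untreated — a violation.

{C3, G3}

C3: legal
D3: violates R4
E3: violates R2
F3: violates R4
G3: legal
A3: violates R2
B3: violates R4
C4: violates R2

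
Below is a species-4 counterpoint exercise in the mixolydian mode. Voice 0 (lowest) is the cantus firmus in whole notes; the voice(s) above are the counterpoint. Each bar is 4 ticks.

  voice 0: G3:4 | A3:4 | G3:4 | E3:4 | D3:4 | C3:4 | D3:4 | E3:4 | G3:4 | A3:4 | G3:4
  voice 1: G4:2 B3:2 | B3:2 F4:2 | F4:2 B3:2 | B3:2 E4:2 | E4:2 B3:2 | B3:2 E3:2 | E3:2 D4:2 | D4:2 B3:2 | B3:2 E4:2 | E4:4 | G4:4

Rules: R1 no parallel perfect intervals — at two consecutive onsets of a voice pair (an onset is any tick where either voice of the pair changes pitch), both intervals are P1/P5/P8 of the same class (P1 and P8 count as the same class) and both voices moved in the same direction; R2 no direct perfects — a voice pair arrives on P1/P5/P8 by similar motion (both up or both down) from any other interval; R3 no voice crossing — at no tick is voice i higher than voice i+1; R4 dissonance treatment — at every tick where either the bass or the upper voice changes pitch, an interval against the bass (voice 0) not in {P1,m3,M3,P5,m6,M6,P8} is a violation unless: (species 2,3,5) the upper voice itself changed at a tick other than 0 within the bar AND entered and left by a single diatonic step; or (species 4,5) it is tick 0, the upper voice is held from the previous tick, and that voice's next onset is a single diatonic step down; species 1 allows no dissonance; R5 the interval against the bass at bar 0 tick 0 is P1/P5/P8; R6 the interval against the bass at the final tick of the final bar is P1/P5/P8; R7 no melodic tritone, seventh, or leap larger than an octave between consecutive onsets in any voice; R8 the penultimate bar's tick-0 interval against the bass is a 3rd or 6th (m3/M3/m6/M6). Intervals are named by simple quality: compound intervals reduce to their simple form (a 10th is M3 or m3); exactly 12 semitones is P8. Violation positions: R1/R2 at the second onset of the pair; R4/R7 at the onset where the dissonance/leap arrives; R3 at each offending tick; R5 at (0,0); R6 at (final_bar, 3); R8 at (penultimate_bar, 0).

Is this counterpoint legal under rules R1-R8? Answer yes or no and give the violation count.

bar 0: v0=G3 v1=G4 (P8)
bar 1: v0=A3 v1=B3 (M2)
bar 2: v0=G3 v1=F4 (m7)
bar 3: v0=E3 v1=B3 (P5)
bar 4: v0=D3 v1=E4 (M2)
bar 5: v0=C3 v1=B3 (M7)
bar 6: v0=D3 v1=E3 (M2)
bar 7: v0=E3 v1=D4 (m7)
bar 8: v0=G3 v1=B3 (M3)
bar 9: v0=A3 v1=E4 (P5)
bar 10: v0=G3 v1=G4 (P8)
  R4 @ bar1.0: A3/B3 M2 untreated
  R7 @ bar1.2: B3->F4 leap 6st
  R4 @ bar2.0: G3/F4 m7 untreated
  R7 @ bar2.2: F4->B3 leap 6st
  R4 @ bar4.0: D3/E4 M2 untreated
  R4 @ bar5.0: C3/B3 M7 untreated
  R4 @ bar6.0: D3/E3 M2 untreated
  R7 @ bar6.2: E3->D4 leap 10st
  R4 @ bar7.0: E3/D4 m7 untreated
  R8 @ bar9.0: penult P5 not 3rd/6th

No (10 violations)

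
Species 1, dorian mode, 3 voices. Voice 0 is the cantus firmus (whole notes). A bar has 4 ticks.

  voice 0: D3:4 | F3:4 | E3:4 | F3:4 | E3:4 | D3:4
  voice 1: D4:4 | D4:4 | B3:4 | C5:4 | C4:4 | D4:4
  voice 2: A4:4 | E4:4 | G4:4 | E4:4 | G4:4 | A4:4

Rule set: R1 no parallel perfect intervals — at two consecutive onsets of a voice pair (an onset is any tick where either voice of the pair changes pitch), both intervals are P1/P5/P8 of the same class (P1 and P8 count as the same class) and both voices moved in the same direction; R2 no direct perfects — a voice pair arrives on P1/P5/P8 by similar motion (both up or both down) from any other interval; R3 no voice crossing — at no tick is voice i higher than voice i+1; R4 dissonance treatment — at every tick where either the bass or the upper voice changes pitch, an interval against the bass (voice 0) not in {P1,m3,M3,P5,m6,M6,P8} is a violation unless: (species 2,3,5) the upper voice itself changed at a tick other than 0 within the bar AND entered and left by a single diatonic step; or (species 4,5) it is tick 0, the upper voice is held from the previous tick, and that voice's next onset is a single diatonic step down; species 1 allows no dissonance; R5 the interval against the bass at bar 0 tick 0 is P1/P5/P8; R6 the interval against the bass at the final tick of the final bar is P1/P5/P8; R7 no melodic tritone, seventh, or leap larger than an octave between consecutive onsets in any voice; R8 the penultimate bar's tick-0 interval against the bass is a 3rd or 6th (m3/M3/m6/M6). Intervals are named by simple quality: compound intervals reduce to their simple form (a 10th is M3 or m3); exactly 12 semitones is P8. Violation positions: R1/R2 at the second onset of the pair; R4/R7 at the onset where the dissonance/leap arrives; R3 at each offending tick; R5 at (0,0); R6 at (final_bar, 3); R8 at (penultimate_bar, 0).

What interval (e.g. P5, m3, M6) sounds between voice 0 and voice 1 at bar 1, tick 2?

voice 0=F3 voice 1=D4 -> M6

M6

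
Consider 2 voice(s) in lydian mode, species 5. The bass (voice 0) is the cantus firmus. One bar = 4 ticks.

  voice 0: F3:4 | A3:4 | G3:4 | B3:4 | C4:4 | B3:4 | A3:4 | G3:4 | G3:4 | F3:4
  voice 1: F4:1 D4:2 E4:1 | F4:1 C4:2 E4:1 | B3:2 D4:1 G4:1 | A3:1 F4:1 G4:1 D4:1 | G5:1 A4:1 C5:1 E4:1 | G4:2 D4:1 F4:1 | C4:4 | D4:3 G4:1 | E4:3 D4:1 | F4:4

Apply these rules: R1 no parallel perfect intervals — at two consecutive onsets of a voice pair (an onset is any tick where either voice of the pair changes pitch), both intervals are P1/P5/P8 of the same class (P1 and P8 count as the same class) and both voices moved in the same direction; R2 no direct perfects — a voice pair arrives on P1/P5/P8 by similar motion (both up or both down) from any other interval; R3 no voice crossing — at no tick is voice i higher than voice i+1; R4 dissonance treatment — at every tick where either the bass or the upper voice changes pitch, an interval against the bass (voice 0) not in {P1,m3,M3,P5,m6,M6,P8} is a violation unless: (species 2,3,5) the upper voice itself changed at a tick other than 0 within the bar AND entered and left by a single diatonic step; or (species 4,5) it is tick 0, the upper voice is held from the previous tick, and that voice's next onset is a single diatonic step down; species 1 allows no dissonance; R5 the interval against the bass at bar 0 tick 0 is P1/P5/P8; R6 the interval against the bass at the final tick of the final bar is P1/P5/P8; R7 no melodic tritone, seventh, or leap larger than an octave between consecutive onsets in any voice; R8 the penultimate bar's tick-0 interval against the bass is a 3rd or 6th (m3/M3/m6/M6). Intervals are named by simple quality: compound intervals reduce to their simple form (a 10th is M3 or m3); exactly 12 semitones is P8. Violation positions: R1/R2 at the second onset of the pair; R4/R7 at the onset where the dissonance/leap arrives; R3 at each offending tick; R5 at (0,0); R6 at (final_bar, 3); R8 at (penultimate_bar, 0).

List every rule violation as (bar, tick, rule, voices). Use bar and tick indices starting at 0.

bar 0: v0=F3 v1=F4 downbeat P8
bar 1: v0=A3 v1=F4 downbeat m6
bar 2: v0=G3 v1=B3 downbeat M3
bar 3: v0=B3 v1=A3 downbeat M2
bar 4: v0=C4 v1=G5 downbeat P5
bar 5: v0=B3 v1=G4 downbeat m6
bar 6: v0=A3 v1=C4 downbeat m3
bar 7: v0=G3 v1=D4 downbeat P5
bar 8: v0=G3 v1=E4 downbeat M6
bar 9: v0=F3 v1=F4 downbeat P8
  -> R3 @ bar 3 tick 0 v(0, 1): B3 above A3
  -> R4 @ bar 3 tick 0 v(0, 1): B3/A3 M2 untreated
  -> R7 @ bar 3 tick 0 v(1,): G4->A3 leap 10st
  -> R4 @ bar 3 tick 1 v(0, 1): B3/F4 TT untreated
  -> R2 @ bar 4 tick 0 v(0, 1): B3/D4 m3 -> C4/G5 P5 similar
  -> R7 @ bar 4 tick 0 v(1,): D4->G5 leap 17st
  -> R7 @ bar 4 tick 1 v(1,): G5->A4 leap 10st
  -> R4 @ bar 5 tick 3 v(0, 1): B3/F4 TT untreated

(3, 0, R3, (0, 1))
(3, 0, R4, (0, 1))
(3, 0, R7, (1,))
(3, 1, R4, (0, 1))
(4, 0, R2, (0, 1))
(4, 0, R7, (1,))
(4, 1, R7, (1,))
(5, 3, R4, (0, 1))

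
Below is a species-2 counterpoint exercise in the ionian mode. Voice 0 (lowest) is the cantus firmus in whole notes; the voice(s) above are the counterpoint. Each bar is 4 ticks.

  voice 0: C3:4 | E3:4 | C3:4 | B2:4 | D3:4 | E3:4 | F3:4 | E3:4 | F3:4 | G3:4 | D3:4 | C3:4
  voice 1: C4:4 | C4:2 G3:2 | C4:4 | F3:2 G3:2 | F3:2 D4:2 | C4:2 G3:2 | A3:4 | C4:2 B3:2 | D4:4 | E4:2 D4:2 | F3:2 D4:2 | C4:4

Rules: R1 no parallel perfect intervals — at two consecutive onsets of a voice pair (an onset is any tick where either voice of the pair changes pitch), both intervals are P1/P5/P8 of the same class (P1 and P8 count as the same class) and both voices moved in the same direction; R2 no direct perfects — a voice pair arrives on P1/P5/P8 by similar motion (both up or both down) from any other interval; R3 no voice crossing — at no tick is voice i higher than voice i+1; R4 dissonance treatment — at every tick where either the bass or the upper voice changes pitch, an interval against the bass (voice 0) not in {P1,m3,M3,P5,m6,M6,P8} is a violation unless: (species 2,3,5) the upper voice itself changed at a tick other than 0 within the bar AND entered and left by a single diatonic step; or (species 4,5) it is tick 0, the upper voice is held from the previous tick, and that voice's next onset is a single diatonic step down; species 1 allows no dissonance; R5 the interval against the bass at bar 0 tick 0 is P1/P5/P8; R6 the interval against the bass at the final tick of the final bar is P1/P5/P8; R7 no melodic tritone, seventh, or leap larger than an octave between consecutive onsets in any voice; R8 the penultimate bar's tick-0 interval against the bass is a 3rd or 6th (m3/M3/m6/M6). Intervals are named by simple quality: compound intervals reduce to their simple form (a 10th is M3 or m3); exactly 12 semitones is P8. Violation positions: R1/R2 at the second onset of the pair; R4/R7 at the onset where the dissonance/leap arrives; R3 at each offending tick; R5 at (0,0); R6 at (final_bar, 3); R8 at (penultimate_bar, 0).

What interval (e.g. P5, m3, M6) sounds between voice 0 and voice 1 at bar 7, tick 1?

m6

voice 0=E3 voice 1=C4 -> m6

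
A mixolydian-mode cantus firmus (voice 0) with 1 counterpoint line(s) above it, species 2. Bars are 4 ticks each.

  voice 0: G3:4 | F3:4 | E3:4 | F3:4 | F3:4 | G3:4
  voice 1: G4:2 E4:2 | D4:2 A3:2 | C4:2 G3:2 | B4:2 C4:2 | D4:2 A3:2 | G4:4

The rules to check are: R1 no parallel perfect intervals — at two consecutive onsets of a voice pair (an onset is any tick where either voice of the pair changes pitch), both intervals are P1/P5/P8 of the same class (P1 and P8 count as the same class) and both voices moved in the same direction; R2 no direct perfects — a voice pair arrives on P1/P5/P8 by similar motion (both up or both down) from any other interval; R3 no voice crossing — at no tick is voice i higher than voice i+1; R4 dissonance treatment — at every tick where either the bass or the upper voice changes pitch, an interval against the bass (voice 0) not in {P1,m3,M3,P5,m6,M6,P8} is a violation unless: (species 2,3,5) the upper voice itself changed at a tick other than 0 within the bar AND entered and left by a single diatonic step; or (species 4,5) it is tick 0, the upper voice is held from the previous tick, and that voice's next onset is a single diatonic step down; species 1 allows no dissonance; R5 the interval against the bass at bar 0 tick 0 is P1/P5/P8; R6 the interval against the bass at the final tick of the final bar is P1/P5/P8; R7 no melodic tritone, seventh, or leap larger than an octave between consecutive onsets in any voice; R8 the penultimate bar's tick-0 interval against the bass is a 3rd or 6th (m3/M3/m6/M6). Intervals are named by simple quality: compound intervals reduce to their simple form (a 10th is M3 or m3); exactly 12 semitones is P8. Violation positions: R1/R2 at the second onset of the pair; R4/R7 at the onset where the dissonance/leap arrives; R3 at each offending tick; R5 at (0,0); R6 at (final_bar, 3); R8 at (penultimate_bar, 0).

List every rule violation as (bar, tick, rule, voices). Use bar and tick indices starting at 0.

bar 0: v0=G3 v1=G4 downbeat P8
bar 1: v0=F3 v1=D4 downbeat M6
bar 2: v0=E3 v1=C4 downbeat m6
bar 3: v0=F3 v1=B4 downbeat TT
bar 4: v0=F3 v1=D4 downbeat M6
bar 5: v0=G3 v1=G4 downbeat P8
  -> R4 @ bar 3 tick 0 v(0, 1): F3/B4 TT untreated
  -> R7 @ bar 3 tick 0 v(1,): G3->B4 leap 16st
  -> R7 @ bar 3 tick 2 v(1,): B4->C4 leap 11st
  -> R2 @ bar 5 tick 0 v(0, 1): F3/A3 M3 -> G3/G4 P8 similar
  -> R7 @ bar 5 tick 0 v(1,): A3->G4 leap 10st

(3, 0, R4, (0, 1))
(3, 0, R7, (1,))
(3, 2, R7, (1,))
(5, 0, R2, (0, 1))
(5, 0, R7, (1,))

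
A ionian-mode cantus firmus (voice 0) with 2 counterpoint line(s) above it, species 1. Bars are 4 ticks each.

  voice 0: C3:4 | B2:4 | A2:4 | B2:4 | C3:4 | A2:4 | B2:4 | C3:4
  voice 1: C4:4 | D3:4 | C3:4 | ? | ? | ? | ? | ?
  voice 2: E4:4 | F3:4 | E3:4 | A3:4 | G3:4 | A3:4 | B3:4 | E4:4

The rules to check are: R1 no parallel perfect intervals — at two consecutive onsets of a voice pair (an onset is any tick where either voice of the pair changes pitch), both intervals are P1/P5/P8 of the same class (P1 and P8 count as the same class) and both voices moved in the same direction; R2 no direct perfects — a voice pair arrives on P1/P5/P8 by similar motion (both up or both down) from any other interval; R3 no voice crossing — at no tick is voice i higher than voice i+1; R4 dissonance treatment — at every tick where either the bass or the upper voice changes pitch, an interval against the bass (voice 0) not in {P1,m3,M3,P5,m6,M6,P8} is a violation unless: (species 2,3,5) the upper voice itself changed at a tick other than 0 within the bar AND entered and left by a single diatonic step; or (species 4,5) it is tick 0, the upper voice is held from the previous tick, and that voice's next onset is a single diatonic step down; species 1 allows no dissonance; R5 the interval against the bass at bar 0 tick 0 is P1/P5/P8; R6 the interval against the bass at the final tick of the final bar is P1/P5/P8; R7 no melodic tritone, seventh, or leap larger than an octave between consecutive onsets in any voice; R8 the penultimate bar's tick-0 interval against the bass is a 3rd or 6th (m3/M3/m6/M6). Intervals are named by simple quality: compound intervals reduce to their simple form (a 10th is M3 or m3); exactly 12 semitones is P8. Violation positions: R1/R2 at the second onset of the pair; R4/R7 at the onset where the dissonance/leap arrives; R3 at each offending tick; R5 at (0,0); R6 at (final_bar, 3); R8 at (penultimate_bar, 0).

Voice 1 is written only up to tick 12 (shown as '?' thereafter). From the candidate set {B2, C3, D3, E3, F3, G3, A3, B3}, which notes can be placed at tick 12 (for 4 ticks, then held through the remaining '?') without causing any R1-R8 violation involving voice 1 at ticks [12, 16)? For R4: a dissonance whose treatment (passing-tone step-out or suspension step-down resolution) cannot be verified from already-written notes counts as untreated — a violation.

B2: legal
C3: violates R4
D3: violates R2
E3: violates R4
F3: violates R4
G3: legal
A3: violates R2,R4
B3: violates R2,R3,R7

{B2, G3}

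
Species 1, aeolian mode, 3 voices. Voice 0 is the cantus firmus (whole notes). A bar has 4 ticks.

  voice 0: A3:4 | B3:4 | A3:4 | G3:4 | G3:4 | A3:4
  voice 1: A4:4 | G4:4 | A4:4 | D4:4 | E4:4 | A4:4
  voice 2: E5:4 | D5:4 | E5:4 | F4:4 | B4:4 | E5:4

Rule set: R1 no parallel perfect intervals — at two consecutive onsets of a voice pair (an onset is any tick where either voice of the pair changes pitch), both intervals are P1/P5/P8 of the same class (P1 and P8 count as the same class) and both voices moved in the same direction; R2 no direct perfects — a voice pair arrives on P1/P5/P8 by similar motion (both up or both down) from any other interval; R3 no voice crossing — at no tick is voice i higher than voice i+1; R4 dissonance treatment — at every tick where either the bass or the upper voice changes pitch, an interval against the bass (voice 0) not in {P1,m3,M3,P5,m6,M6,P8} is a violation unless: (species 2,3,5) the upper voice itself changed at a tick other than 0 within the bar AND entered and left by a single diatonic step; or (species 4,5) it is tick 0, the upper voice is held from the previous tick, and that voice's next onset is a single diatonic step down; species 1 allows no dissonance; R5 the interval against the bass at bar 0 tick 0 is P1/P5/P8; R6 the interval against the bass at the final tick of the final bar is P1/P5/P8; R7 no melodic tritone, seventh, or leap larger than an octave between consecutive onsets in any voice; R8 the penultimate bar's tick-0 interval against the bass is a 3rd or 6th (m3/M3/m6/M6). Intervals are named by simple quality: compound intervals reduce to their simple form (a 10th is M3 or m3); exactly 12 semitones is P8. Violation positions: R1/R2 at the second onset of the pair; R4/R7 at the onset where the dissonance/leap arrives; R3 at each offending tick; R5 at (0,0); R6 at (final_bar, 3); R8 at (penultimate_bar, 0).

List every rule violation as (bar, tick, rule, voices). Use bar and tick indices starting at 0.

bar 0: v0=A3 v1=A4 v2=E5 downbeat P5
bar 1: v0=B3 v1=G4 v2=D5 downbeat m3
bar 2: v0=A3 v1=A4 v2=E5 downbeat P5
bar 3: v0=G3 v1=D4 v2=F4 downbeat m7
bar 4: v0=G3 v1=E4 v2=B4 downbeat M3
bar 5: v0=A3 v1=A4 v2=E5 downbeat P5
  -> R1 @ bar 1 tick 0 v(1, 2): A4/E5 P5 -> G4/D5 P5 similar
  -> R1 @ bar 2 tick 0 v(1, 2): G4/D5 P5 -> A4/E5 P5 similar
  -> R2 @ bar 3 tick 0 v(0, 1): A3/A4 P8 -> G3/D4 P5 similar
  -> R4 @ bar 3 tick 0 v(0, 2): G3/F4 m7 untreated
  -> R7 @ bar 3 tick 0 v(2,): E5->F4 leap 11st
  -> R2 @ bar 4 tick 0 v(1, 2): D4/F4 m3 -> E4/B4 P5 similar
  -> R7 @ bar 4 tick 0 v(2,): F4->B4 leap 6st
  -> R1 @ bar 5 tick 0 v(1, 2): E4/B4 P5 -> A4/E5 P5 similar
  -> R2 @ bar 5 tick 0 v(0, 1): G3/E4 M6 -> A3/A4 P8 similar
  -> R2 @ bar 5 tick 0 v(0, 2): G3/B4 M3 -> A3/E5 P5 similar

(1, 0, R1, (1, 2))
(2, 0, R1, (1, 2))
(3, 0, R2, (0, 1))
(3, 0, R4, (0, 2))
(3, 0, R7, (2,))
(4, 0, R2, (1, 2))
(4, 0, R7, (2,))
(5, 0, R1, (1, 2))
(5, 0, R2, (0, 1))
(5, 0, R2, (0, 2))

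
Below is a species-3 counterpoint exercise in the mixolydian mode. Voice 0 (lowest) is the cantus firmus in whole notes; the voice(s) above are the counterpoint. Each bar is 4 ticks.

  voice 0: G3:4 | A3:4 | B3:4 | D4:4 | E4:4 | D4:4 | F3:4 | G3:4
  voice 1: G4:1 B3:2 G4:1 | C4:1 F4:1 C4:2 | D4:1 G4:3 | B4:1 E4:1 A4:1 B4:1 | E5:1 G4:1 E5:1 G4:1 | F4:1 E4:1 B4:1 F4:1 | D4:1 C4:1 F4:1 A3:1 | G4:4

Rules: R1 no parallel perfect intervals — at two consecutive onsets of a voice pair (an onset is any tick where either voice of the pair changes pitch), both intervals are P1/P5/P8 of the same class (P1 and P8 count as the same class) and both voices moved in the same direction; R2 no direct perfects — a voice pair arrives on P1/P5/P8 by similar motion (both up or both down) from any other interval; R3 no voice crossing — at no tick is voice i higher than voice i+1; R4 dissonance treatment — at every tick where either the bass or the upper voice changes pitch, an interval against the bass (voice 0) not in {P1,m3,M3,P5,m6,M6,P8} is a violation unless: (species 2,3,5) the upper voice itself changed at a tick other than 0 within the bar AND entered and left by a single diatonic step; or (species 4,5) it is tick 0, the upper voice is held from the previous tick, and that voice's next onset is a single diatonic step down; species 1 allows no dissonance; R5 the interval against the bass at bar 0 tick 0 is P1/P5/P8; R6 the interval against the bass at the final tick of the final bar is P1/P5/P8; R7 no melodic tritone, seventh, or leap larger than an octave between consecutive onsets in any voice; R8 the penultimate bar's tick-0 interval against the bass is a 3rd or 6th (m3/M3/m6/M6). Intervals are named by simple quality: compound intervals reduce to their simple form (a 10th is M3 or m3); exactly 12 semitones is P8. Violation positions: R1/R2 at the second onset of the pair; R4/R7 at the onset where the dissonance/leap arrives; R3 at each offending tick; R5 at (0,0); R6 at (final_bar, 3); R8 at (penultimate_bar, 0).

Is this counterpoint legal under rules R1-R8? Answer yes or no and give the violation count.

bar 0: v0=G3 v1=G4 (P8)
bar 1: v0=A3 v1=C4 (m3)
bar 2: v0=B3 v1=D4 (m3)
bar 3: v0=D4 v1=B4 (M6)
bar 4: v0=E4 v1=E5 (P8)
bar 5: v0=D4 v1=F4 (m3)
bar 6: v0=F3 v1=D4 (M6)
bar 7: v0=G3 v1=G4 (P8)
  R4 @ bar3.1: D4/E4 M2 untreated
  R2 @ bar4.0: D4/B4 M6 -> E4/E5 P8 similar
  R4 @ bar5.1: D4/E4 M2 untreated
  R7 @ bar5.3: B4->F4 leap 6st
  R2 @ bar7.0: F3/A3 M3 -> G3/G4 P8 similar
  R7 @ bar7.0: A3->G4 leap 10st

No (6 violations)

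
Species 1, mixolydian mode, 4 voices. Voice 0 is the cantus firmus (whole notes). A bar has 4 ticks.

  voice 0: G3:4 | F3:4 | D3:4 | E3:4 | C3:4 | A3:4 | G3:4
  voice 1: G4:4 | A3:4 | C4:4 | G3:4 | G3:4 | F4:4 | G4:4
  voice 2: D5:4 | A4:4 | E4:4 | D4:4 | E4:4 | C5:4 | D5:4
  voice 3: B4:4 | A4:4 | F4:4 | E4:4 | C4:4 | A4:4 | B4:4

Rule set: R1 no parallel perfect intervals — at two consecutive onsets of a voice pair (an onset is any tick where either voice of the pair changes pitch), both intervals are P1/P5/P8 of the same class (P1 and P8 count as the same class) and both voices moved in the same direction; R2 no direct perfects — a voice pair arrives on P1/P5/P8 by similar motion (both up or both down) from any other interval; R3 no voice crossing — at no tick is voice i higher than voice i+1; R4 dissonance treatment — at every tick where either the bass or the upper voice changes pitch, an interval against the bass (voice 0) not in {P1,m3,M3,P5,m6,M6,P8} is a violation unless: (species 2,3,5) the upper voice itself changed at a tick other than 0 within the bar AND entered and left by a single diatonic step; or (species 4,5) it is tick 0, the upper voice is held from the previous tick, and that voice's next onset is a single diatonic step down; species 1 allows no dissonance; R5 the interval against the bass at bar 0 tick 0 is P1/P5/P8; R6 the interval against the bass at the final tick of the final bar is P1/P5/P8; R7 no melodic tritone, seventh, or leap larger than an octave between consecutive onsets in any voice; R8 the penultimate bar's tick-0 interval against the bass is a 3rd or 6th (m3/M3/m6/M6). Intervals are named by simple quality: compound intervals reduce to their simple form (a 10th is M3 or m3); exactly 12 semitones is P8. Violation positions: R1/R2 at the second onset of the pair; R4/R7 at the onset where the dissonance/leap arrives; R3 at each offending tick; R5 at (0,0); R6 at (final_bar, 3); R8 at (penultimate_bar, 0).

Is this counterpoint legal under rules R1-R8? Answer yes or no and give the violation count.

bar 0: v0=G3 v1=G4 v2=D5 v3=B4 (M3)
bar 1: v0=F3 v1=A3 v2=A4 v3=A4 (M3)
bar 2: v0=D3 v1=C4 v2=E4 v3=F4 (m3)
bar 3: v0=E3 v1=G3 v2=D4 v3=E4 (P8)
bar 4: v0=C3 v1=G3 v2=E4 v3=C4 (P8)
bar 5: v0=A3 v1=F4 v2=C5 v3=A4 (P8)
bar 6: v0=G3 v1=G4 v2=D5 v3=B4 (M3)
  R3 @ bar0.0: D5 above B4
  R5 @ bar0.0: opens on M3
  R3 @ bar0.1: D5 above B4
  R3 @ bar0.2: D5 above B4
  R3 @ bar0.3: D5 above B4
  R2 @ bar1.0: G4/D5 P5 -> A3/A4 P8 similar
  R2 @ bar1.0: G4/B4 M3 -> A3/A4 P8 similar
  R2 @ bar1.0: D5/B4 m3 -> A4/A4 P1 similar
  R7 @ bar1.0: G4->A3 leap 10st
  R4 @ bar2.0: D3/C4 m7 untreated
  R4 @ bar2.0: D3/E4 M2 untreated
  R2 @ bar3.0: C4/E4 M3 -> G3/D4 P5 similar
  R4 @ bar3.0: E3/D4 m7 untreated
  R1 @ bar4.0: E3/E4 P8 -> C3/C4 P8 similar
  R3 @ bar4.0: E4 above C4
  R3 @ bar4.1: E4 above C4
  R3 @ bar4.2: E4 above C4
  R3 @ bar4.3: E4 above C4
  R1 @ bar5.0: C3/C4 P8 -> A3/A4 P8 similar
  R2 @ bar5.0: G3/E4 M6 -> F4/C5 P5 similar
  R3 @ bar5.0: C5 above A4
  R7 @ bar5.0: G3->F4 leap 10st
  R8 @ bar5.0: penult P8 not 3rd/6th
  R3 @ bar5.1: C5 above A4
  R3 @ bar5.2: C5 above A4
  R3 @ bar5.3: C5 above A4
  R1 @ bar6.0: F4/C5 P5 -> G4/D5 P5 similar
  R3 @ bar6.0: D5 above B4
  R3 @ bar6.1: D5 above B4
  R3 @ bar6.2: D5 above B4
  R3 @ bar6.3: D5 above B4
  R6 @ bar6.3: closes on M3

No (32 violations)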